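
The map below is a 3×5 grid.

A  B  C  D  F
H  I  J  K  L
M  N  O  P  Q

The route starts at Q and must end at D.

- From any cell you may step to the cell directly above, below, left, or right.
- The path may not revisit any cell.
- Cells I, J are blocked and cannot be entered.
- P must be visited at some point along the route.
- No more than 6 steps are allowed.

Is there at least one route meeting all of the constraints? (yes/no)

One route that works: Q → P → K → D.

yes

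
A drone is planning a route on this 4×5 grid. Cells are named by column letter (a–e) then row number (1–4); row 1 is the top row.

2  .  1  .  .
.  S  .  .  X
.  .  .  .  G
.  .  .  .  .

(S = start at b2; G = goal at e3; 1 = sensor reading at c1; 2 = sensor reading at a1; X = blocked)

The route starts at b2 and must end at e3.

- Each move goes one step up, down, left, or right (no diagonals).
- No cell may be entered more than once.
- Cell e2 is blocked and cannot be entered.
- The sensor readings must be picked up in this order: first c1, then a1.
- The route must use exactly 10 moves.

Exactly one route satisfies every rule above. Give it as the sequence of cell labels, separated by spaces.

b2 c2 c1 b1 a1 a2 a3 b3 c3 d3 e3

The waypoints must appear in the order c1, a1, with no cell reused.
Route from b2: right to c2, up to c1, 2× left (reaching a1), 2× down (reaching a3), 4× right (reaching e3) — 10 moves in all.
Check: order respected (1 at step 2, 2 at step 4); 10 moves as required.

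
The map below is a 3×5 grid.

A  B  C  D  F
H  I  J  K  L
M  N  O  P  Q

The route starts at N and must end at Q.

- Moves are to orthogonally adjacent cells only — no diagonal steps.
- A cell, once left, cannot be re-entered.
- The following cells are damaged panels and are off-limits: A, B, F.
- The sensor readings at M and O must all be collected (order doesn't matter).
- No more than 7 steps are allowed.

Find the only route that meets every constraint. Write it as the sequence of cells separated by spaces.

N M H I J O P Q

Any route must reach M and O and still end at Q within 7 moves, so the order of the required stops is forced.
Route from N: left 1 to M, up 1 to H, right 2 to J, down 1 to O, right 2 to Q — 7 moves in all.
Check: all required cells visited; 7 ≤ 7 moves.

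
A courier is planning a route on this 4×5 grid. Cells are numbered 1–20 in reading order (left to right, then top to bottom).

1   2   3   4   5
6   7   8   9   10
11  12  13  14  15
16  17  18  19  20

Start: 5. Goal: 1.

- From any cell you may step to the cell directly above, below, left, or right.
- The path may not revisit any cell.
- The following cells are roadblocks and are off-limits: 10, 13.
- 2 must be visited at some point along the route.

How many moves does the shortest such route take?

Any route passes through 2 somewhere between 5 and 1. Summing Manhattan distances along the two legs (5 → 2 → 1) gives a lower bound of 3 + 1 = 4 moves.
A route of 4 moves achieves this: 5 → 4 → 3 → 2 → 1.
Since 4 matches the lower bound, it is optimal.

4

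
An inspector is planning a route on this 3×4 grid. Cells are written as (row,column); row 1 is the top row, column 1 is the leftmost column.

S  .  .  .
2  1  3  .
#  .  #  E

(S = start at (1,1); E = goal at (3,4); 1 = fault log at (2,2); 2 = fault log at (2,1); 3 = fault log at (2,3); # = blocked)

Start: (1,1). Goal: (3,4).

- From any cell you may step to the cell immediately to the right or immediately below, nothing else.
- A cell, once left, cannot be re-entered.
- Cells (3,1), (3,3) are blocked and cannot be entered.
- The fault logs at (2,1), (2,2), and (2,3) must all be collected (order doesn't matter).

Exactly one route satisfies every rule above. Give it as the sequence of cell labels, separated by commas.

(1,1), (2,1), (2,2), (2,3), (2,4), (3,4)

Moves only go right or down, so the column and row indices never decrease.
Route from (1,1): down 1 to (2,1), right 3 to (2,4), down 1 to (3,4) — 5 moves in all.
Check: all required cells visited.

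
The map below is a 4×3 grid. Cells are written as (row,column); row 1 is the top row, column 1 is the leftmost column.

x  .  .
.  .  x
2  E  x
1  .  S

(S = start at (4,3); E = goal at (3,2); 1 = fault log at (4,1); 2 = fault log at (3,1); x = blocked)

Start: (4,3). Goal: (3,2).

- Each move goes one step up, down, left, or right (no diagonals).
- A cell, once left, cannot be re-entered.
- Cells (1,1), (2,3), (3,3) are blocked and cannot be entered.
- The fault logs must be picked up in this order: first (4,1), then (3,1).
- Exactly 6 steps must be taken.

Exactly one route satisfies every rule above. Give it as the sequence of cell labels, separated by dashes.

The waypoints must appear in the order (4,1), (3,1), with no cell reused.
Route from (4,3): 2× left (reaching (4,1)), 2× up (reaching (2,1)), right to (2,2), down to (3,2) — 6 moves in all.
Check: order respected (1 at step 2, 2 at step 3); 6 moves as required.

(4,3) - (4,2) - (4,1) - (3,1) - (2,1) - (2,2) - (3,2)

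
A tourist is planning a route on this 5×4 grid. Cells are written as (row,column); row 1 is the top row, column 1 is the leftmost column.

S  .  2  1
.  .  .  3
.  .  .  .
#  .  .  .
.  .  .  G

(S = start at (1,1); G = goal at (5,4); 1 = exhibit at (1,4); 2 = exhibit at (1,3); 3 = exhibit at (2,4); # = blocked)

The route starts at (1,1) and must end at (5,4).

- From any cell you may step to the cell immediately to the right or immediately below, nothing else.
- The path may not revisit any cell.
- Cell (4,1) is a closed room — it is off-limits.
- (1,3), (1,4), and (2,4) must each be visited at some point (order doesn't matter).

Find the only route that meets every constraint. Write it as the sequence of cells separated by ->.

Moves only go right or down, so the column and row indices never decrease.
Route from (1,1): right 3 to (1,4), down 4 to (5,4) — 7 moves in all.
Check: all required cells visited.

(1,1) -> (1,2) -> (1,3) -> (1,4) -> (2,4) -> (3,4) -> (4,4) -> (5,4)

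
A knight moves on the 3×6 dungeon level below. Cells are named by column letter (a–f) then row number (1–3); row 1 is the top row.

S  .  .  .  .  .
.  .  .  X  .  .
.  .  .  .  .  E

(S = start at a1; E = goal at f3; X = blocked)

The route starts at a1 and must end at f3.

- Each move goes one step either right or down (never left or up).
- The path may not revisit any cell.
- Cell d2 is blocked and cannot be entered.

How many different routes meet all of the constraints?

A right/down-only route from a1 to f3 makes exactly 2 down-moves and 5 right-moves in some order.
With no other constraints that would be C(7,2) = 21 routes.
Subtract routes through each blocked cell (inclusion–exclusion for overlaps): − through d2: 12 → 9.
That gives 9 routes.

9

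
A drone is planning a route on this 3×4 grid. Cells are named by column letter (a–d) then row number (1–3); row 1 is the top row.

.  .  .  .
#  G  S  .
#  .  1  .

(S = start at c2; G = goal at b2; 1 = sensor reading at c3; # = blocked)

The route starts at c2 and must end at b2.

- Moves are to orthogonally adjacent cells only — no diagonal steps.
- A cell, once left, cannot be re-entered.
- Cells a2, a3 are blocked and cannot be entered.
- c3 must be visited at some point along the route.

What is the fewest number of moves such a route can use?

Any route passes through c3 somewhere between c2 and b2. Summing Manhattan distances along the two legs (c2 → c3 → b2) gives a lower bound of 1 + 2 = 3 moves.
A route of 3 moves achieves this: c2 → c3 → b3 → b2.
Since 3 matches the lower bound, it is optimal.

3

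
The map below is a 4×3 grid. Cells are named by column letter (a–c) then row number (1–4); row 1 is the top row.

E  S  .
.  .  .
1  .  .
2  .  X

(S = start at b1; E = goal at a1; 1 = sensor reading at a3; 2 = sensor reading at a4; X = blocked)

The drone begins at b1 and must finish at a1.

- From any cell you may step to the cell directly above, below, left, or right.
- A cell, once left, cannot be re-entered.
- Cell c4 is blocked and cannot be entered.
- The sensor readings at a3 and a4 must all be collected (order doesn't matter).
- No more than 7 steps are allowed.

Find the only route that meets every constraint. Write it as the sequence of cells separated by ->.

The 7-move cap with required stops at a3, a4 leaves no slack for detours.
Route from b1: 3× down (reaching b4), left to a4, 3× up (reaching a1) — 7 moves in all.
Check: all required cells visited; 7 ≤ 7 moves.

b1 -> b2 -> b3 -> b4 -> a4 -> a3 -> a2 -> a1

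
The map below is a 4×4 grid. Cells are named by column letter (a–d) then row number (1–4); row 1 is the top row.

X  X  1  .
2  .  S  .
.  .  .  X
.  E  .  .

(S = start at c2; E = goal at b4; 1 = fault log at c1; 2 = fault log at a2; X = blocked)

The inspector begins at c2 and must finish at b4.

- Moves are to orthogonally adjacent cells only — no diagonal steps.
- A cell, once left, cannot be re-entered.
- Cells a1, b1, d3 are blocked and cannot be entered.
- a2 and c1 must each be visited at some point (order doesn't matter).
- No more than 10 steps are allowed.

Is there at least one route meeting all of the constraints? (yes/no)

no

Every way from c1 onward to b4 runs back through c2, which the route has already used — so it cannot be completed without a revisit.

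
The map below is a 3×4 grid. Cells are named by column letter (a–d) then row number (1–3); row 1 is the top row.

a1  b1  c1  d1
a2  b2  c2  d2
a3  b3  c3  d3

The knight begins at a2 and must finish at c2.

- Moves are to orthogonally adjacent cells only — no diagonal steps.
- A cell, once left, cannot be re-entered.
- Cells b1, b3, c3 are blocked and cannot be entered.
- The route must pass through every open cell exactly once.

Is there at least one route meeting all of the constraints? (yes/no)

no

Cell a1 has only one open neighbour but is neither the start nor the goal, so a Hamiltonian route would have to both enter and leave it through the same neighbour — impossible without revisiting.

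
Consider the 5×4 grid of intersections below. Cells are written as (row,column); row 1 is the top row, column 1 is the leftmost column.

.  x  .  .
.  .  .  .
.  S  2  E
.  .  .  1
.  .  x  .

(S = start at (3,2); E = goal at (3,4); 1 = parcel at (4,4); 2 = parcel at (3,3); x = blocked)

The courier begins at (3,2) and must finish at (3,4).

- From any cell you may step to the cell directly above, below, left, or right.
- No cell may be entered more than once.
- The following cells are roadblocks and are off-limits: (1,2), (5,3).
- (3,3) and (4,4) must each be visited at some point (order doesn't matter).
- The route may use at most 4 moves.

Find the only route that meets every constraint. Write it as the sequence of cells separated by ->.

(3,2) -> (3,3) -> (4,3) -> (4,4) -> (3,4)

Any route must reach (3,3) and (4,4) and still end at (3,4) within 4 moves, so the order of the required stops is forced.
Route from (3,2): right 1 to (3,3), down 1 to (4,3), right 1 to (4,4), up 1 to (3,4) — 4 moves in all.
Check: all required cells visited; 4 ≤ 4 moves.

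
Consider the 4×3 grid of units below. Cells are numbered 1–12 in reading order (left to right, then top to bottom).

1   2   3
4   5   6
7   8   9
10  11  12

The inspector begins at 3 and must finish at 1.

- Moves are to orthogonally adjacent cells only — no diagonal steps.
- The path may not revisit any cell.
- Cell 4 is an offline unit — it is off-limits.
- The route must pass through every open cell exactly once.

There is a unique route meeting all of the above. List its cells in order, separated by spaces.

Need to visit all 11 open cells exactly once, starting at 3 and ending at 1.
Cell 10 has only two open neighbours (7 and 11), so the path must pass straight through it: one of those is the cell it's entered from and the other is where it exits.
Route from 3: down 3 to 12, left 2 to 10, up 1 to 7, right 1 to 8, up 2 to 2, left 1 to 1 — 10 moves in all.
Check: all 11 open cells covered.

3 6 9 12 11 10 7 8 5 2 1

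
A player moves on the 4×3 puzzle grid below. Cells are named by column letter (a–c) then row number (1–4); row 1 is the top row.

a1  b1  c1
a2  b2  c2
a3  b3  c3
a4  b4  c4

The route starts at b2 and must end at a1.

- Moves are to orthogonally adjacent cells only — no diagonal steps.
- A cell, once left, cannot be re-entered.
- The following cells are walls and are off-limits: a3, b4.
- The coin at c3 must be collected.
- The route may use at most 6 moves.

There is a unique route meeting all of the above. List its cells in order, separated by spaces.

b2 b3 c3 c2 c1 b1 a1

Any route must reach c3 and still end at a1 within 6 moves, so the order of the required stops is forced.
Route from b2: down to b3, right to c3, 2× up (reaching c1), 2× left (reaching a1) — 6 moves in all.
Check: all required cells visited; 6 ≤ 6 moves.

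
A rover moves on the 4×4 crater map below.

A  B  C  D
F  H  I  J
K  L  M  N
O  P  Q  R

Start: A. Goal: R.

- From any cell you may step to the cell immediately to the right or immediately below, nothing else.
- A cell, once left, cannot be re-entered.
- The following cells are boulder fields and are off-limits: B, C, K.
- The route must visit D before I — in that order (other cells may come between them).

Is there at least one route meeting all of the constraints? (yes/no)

no

I lies to the left of D, so going from D to I would need a leftward move — but moves only go right/down, so D cannot be visited before I.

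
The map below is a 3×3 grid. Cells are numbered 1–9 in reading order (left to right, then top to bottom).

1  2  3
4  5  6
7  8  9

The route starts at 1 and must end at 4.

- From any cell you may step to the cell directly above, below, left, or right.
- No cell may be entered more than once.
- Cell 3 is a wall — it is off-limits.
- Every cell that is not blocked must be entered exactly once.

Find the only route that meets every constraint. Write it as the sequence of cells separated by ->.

1 -> 2 -> 5 -> 6 -> 9 -> 8 -> 7 -> 4

Need to visit all 8 open cells exactly once, starting at 1 and ending at 4.
Cell 2 has only two open neighbours (5 and 1), so the path must pass straight through it: one of those is the cell it's entered from and the other is where it exits.
Route from 1: right to 2, down to 5, right to 6, down to 9, 2× left (reaching 7), up to 4 — 7 moves in all.
Check: all 8 open cells covered.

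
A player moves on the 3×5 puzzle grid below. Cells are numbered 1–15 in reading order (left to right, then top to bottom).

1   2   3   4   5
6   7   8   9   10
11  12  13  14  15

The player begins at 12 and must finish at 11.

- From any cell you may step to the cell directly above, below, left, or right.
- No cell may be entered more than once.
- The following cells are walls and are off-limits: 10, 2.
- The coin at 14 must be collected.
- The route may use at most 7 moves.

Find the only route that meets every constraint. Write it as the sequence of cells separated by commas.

12, 13, 14, 9, 8, 7, 6, 11

The 7-move cap with required stops at 14 leaves no slack for detours.
Route from 12: right 2 to 14, up 1 to 9, left 3 to 6, down 1 to 11 — 7 moves in all.
Check: all required cells visited; 7 ≤ 7 moves.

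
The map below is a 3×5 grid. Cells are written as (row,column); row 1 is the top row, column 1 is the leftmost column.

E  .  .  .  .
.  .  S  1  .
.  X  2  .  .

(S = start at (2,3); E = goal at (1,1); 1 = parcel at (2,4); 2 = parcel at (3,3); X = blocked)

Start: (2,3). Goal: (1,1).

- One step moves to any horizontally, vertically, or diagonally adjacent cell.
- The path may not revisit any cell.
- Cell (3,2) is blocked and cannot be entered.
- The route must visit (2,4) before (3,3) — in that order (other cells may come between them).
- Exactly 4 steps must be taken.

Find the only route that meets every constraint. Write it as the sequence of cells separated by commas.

(2,3), (2,4), (3,3), (2,2), (1,1)

The waypoints must appear in the order (2,4), (3,3), with no cell reused.
Route from (2,3): right to (2,4), down-left to (3,3), 2× up-left (reaching (1,1)) — 4 moves in all.
Check: order respected (1 at step 1, 2 at step 2); 4 moves as required.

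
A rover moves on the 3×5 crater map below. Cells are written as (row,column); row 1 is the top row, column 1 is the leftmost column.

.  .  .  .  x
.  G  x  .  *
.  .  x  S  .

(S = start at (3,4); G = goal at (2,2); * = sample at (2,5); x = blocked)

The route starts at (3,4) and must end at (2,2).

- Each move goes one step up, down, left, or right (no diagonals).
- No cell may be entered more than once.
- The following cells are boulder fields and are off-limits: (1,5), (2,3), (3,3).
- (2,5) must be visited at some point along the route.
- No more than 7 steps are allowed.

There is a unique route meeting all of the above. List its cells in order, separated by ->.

(3,4) -> (3,5) -> (2,5) -> (2,4) -> (1,4) -> (1,3) -> (1,2) -> (2,2)

The 7-move cap with required stops at (2,5) leaves no slack for detours.
Route from (3,4): right 1 to (3,5), up 1 to (2,5), left 1 to (2,4), up 1 to (1,4), left 2 to (1,2), down 1 to (2,2) — 7 moves in all.
Check: all required cells visited; 7 ≤ 7 moves.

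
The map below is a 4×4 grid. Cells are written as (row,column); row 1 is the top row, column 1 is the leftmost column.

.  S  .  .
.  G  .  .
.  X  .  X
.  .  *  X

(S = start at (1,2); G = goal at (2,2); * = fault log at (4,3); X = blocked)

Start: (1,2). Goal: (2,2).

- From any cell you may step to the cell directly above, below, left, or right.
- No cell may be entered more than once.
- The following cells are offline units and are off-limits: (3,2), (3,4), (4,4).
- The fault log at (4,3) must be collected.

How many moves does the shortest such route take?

9

Any route passes through (4,3) somewhere between (1,2) and (2,2). Summing Manhattan distances along the two legs ((1,2) → (4,3) → (2,2)) gives a lower bound of 4 + 3 = 7 moves.
The shortest route satisfying every rule uses 9 moves: (1,2) → (1,1) → (2,1) → (3,1) → (4,1) → (4,2) → (4,3) → (3,3) → (2,3) → (2,2).
The bound of 7 isn't tight here; checking systematically, no route of length 7 through 8 satisfies every constraint, so 9 is the minimum.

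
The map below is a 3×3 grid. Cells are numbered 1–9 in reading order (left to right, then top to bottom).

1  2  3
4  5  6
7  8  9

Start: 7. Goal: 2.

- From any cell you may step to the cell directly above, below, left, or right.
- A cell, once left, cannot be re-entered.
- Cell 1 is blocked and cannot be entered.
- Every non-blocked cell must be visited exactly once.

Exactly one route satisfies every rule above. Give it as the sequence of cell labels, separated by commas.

Need to visit all 8 open cells exactly once, starting at 7 and ending at 2.
Cell 3 has only two open neighbours (6 and 2), so the path must pass straight through it: one of those is the cell it's entered from and the other is where it exits.
Route from 7: up to 4, right to 5, down to 8, right to 9, 2× up (reaching 3), left to 2 — 7 moves in all.
Check: all 8 open cells covered.

7, 4, 5, 8, 9, 6, 3, 2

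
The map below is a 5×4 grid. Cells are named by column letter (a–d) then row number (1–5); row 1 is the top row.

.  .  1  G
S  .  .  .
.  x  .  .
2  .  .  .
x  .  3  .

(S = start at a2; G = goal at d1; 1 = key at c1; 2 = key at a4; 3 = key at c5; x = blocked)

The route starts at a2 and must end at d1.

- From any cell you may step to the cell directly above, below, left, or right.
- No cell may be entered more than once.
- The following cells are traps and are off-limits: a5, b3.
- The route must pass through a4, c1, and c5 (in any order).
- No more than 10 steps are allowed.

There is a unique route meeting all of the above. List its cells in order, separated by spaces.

a2 a3 a4 b4 b5 c5 c4 c3 c2 c1 d1

The budget equals the shortest possible length, so every move has to be on a shortest route through the required cells.
Route from a2: down 2 to a4, right 1 to b4, down 1 to b5, right 1 to c5, up 4 to c1, right 1 to d1 — 10 moves in all.
Check: all required cells visited; 10 ≤ 10 moves.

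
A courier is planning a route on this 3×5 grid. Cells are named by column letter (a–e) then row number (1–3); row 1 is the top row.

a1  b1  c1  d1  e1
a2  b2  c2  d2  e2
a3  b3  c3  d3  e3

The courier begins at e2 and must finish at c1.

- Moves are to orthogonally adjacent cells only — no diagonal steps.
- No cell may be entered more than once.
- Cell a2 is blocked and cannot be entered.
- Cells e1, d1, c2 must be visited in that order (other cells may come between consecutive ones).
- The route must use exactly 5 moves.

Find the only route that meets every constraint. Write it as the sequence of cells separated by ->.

The waypoints must appear in the order e1, d1, c2, with no cell reused.
Route from e2: up to e1, left to d1, down to d2, left to c2, up to c1 — 5 moves in all.
Check: order respected (e1 at step 1, d1 at step 2, c2 at step 4); 5 moves as required.

e2 -> e1 -> d1 -> d2 -> c2 -> c1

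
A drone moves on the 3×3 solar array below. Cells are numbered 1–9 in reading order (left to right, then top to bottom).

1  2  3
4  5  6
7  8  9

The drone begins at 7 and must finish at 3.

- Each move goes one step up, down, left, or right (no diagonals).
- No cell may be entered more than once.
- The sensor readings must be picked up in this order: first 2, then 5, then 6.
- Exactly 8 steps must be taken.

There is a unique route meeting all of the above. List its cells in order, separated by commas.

The waypoints must appear in the order 2, 5, 6, with no cell reused.
Route from 7: up 2 to 1, right 1 to 2, down 2 to 8, right 1 to 9, up 2 to 3 — 8 moves in all.
Check: order respected (2 at step 3, 5 at step 4, 6 at step 7); 8 moves as required.

7, 4, 1, 2, 5, 8, 9, 6, 3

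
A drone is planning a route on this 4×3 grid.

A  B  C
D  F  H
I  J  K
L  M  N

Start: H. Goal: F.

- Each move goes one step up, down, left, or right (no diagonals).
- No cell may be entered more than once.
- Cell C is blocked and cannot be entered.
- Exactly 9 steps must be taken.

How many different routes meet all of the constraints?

3

Need simple routes of exactly 9 moves from H to F (Manhattan distance 1, so 4 moves are spent on a detour and 4 undoing it).
Enumerating: H K N M J I D A B F | H K N M L I D A B F | H K J M L I D A B F.
That gives 3 routes.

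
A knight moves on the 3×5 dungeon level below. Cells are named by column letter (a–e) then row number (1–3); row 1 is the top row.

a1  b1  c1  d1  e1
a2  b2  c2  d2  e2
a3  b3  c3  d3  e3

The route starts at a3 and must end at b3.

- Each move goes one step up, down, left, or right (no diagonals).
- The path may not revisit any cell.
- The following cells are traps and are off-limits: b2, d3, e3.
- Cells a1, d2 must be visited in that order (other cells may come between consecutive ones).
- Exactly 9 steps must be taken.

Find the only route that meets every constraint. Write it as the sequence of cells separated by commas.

a3, a2, a1, b1, c1, d1, d2, c2, c3, b3

The waypoints must appear in the order a1, d2, with no cell reused.
Route from a3: up 2 to a1, right 3 to d1, down 1 to d2, left 1 to c2, down 1 to c3, left 1 to b3 — 9 moves in all.
Check: order respected (a1 at step 2, d2 at step 6); 9 moves as required.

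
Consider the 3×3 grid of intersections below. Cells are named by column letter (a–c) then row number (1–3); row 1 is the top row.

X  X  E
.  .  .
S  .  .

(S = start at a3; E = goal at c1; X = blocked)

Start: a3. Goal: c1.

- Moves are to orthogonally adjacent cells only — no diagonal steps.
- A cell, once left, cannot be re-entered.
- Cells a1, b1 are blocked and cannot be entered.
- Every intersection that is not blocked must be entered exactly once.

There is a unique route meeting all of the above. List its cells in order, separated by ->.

Need to visit all 7 open cells exactly once, starting at a3 and ending at c1.
Route from a3: up 1 to a2, right 1 to b2, down 1 to b3, right 1 to c3, up 2 to c1 — 6 moves in all.
Check: all 7 open cells covered.

a3 -> a2 -> b2 -> b3 -> c3 -> c2 -> c1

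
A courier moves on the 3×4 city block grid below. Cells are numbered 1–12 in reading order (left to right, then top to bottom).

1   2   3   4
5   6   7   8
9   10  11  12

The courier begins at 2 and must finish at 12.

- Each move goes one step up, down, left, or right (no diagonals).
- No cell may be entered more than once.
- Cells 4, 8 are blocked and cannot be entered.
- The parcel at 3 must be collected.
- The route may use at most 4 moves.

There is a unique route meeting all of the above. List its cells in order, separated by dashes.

The 4-move cap with required stops at 3 leaves no slack for detours.
Route from 2: right to 3, 2× down (reaching 11), right to 12 — 4 moves in all.
Check: all required cells visited; 4 ≤ 4 moves.

2 - 3 - 7 - 11 - 12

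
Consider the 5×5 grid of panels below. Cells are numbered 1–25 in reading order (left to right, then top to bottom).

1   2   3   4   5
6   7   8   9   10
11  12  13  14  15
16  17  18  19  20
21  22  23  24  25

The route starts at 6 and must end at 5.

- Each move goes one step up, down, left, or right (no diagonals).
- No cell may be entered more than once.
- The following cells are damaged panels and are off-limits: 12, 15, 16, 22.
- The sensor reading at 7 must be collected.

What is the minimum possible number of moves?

5

Any route passes through 7 somewhere between 6 and 5. Summing Manhattan distances along the two legs (6 → 7 → 5) gives a lower bound of 1 + 4 = 5 moves.
A route of 5 moves achieves this: 6 → 7 → 2 → 3 → 4 → 5.
Since 5 matches the lower bound, it is optimal.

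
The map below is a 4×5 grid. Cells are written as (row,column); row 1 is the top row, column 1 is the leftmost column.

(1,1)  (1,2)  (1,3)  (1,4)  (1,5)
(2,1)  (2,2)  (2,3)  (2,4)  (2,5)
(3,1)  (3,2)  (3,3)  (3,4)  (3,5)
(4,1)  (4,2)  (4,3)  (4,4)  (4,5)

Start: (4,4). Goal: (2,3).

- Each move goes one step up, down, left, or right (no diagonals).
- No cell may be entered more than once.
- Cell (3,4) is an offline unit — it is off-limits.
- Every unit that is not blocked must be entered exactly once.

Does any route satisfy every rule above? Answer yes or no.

Colour the cells like a checkerboard: each orthogonal step flips colour, so a Hamiltonian route alternates colours. Here there are 10 cells of one colour and 9 of the other, with start on the opposite colour to the goal — the counts and endpoints can't be arranged into an alternating sequence of length 19, so no Hamiltonian route exists.

no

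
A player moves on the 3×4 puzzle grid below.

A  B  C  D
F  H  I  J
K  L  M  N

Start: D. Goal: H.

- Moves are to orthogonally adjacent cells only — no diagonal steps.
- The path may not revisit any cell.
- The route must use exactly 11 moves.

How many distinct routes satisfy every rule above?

4

Need simple routes of exactly 11 moves from D to H (Manhattan distance 3, so 4 moves are spent on a detour and 4 undoing it).
Enumerating: D J N M I C B A F K L H | D J N M L K F A B C I H | D C I J N M L K F A B H | D C B A F K L M N J I H.
That gives 4 routes.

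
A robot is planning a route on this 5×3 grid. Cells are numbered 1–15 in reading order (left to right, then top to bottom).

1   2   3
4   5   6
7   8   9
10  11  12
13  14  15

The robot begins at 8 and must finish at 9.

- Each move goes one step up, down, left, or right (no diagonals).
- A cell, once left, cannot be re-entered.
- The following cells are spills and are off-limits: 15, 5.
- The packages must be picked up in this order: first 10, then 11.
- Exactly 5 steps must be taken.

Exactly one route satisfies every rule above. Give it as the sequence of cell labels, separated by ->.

The waypoints must appear in the order 10, 11, with no cell reused.
Route from 8: left 1 to 7, down 1 to 10, right 2 to 12, up 1 to 9 — 5 moves in all.
Check: order respected (10 at step 2, 11 at step 3); 5 moves as required.

8 -> 7 -> 10 -> 11 -> 12 -> 9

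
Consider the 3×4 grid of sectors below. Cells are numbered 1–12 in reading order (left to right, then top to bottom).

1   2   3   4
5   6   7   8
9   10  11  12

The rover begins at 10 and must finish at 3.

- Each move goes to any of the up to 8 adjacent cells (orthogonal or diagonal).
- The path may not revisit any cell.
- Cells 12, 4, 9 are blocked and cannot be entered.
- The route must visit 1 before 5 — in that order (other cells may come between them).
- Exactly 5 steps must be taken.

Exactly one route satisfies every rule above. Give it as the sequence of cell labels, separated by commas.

The waypoints must appear in the order 1, 5, with no cell reused.
Route from 10: up to 6, up-left to 1, down to 5, up-right to 2, right to 3 — 5 moves in all.
Check: order respected (1 at step 2, 5 at step 3); 5 moves as required.

10, 6, 1, 5, 2, 3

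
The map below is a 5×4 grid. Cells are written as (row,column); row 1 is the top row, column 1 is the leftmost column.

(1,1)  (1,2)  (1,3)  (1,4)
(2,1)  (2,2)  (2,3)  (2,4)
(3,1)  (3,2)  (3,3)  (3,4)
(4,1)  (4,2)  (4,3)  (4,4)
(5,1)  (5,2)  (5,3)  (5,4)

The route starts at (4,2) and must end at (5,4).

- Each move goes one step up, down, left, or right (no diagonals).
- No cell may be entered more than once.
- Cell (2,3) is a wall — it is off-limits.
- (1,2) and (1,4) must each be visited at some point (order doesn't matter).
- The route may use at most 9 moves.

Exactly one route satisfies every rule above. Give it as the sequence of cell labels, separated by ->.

(4,2) -> (3,2) -> (2,2) -> (1,2) -> (1,3) -> (1,4) -> (2,4) -> (3,4) -> (4,4) -> (5,4)

Any route must reach (1,2) and (1,4) and still end at (5,4) within 9 moves, so the order of the required stops is forced.
Route from (4,2): 3× up (reaching (1,2)), 2× right (reaching (1,4)), 4× down (reaching (5,4)) — 9 moves in all.
Check: all required cells visited; 9 ≤ 9 moves.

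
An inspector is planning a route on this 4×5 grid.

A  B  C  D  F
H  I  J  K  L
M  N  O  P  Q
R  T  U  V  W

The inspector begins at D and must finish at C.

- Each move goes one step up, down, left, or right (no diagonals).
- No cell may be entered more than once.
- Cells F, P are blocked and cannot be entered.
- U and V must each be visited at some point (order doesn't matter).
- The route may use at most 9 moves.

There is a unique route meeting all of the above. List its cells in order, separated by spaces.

Any route must reach U and V and still end at C within 9 moves, so the order of the required stops is forced.
Route from D: down 1 to K, right 1 to L, down 2 to W, left 2 to U, up 3 to C — 9 moves in all.
Check: all required cells visited; 9 ≤ 9 moves.

D K L Q W V U O J C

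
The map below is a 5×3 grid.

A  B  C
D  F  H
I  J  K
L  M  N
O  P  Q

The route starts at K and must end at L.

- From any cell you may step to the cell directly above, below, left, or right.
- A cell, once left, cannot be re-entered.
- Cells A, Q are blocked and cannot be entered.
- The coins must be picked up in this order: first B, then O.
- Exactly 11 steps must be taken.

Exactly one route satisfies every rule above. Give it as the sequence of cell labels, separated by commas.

The waypoints must appear in the order B, O, with no cell reused.
Route from K: up 2 to C, left 1 to B, down 1 to F, left 1 to D, down 1 to I, right 1 to J, down 2 to P, left 1 to O, up 1 to L — 11 moves in all.
Check: order respected (B at step 3, O at step 10); 11 moves as required.

K, H, C, B, F, D, I, J, M, P, O, L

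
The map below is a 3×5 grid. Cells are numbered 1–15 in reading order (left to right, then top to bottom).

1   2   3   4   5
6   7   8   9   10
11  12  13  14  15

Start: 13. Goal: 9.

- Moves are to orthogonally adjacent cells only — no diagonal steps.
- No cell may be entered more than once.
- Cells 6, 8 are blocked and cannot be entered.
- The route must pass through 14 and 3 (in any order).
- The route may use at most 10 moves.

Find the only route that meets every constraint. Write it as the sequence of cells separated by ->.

13 -> 12 -> 7 -> 2 -> 3 -> 4 -> 5 -> 10 -> 15 -> 14 -> 9

The budget equals the shortest possible length, so every move has to be on a shortest route through the required cells.
Route from 13: left to 12, 2× up (reaching 2), 3× right (reaching 5), 2× down (reaching 15), left to 14, up to 9 — 10 moves in all.
Check: all required cells visited; 10 ≤ 10 moves.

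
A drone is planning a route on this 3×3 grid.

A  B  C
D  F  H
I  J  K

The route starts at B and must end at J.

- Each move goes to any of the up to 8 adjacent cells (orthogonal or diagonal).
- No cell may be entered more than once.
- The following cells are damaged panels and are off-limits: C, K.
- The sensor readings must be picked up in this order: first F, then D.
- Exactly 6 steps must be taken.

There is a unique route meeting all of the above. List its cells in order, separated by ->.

The waypoints must appear in the order F, D, with no cell reused.
Route from B: down-right to H, left to F, up-left to A, 2× down (reaching I), right to J — 6 moves in all.
Check: order respected (F at step 2, D at step 4); 6 moves as required.

B -> H -> F -> A -> D -> I -> J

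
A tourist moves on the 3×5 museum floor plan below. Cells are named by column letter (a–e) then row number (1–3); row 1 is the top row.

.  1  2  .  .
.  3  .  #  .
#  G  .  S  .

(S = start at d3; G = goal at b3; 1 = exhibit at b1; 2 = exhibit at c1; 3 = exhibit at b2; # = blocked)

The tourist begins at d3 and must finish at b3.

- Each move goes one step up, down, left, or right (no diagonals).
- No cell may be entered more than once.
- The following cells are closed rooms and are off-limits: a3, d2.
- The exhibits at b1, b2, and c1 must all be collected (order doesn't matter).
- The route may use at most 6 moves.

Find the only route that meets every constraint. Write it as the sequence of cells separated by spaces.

d3 c3 c2 c1 b1 b2 b3

Any route must reach b1, b2, and c1 and still end at b3 within 6 moves, so the order of the required stops is forced.
Route from d3: left to c3, 2× up (reaching c1), left to b1, 2× down (reaching b3) — 6 moves in all.
Check: all required cells visited; 6 ≤ 6 moves.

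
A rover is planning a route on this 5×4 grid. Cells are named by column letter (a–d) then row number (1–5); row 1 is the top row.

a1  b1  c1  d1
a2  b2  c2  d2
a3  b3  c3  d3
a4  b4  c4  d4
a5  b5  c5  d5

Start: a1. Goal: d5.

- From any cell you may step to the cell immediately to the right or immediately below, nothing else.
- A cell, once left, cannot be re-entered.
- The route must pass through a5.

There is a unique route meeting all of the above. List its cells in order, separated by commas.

a1, a2, a3, a4, a5, b5, c5, d5

Moves only go right or down, so the column and row indices never decrease.
Route from a1: 4× down (reaching a5), 3× right (reaching d5) — 7 moves in all.
Check: all required cells visited.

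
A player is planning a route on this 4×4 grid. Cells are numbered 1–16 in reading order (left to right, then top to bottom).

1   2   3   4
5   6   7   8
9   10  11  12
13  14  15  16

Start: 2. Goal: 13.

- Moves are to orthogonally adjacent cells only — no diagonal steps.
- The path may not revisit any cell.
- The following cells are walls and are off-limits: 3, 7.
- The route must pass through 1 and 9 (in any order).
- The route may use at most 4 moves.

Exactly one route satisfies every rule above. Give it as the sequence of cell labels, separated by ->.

Any route must reach 1 and 9 and still end at 13 within 4 moves, so the order of the required stops is forced.
Route from 2: left 1 to 1, down 3 to 13 — 4 moves in all.
Check: all required cells visited; 4 ≤ 4 moves.

2 -> 1 -> 5 -> 9 -> 13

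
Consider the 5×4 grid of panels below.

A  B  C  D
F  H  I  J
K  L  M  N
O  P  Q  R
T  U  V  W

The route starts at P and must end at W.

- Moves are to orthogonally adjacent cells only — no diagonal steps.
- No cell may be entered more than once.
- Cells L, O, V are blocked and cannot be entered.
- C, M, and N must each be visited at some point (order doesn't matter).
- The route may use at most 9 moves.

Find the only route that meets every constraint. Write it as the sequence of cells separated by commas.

Any route must reach C, M, and N and still end at W within 9 moves, so the order of the required stops is forced.
Route from P: right to Q, 3× up (reaching C), right to D, 4× down (reaching W) — 9 moves in all.
Check: all required cells visited; 9 ≤ 9 moves.

P, Q, M, I, C, D, J, N, R, W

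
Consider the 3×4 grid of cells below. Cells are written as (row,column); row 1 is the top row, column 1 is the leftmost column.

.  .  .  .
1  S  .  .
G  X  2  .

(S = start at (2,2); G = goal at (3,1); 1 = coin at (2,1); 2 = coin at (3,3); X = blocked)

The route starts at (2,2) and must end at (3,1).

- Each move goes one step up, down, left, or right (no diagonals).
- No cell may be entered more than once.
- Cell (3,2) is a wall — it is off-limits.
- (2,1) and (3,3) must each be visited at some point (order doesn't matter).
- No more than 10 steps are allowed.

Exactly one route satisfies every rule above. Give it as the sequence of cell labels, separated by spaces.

The budget equals the shortest possible length, so every move has to be on a shortest route through the required cells.
Route from (2,2): right to (2,3), down to (3,3), right to (3,4), 2× up (reaching (1,4)), 3× left (reaching (1,1)), 2× down (reaching (3,1)) — 10 moves in all.
Check: all required cells visited; 10 ≤ 10 moves.

(2,2) (2,3) (3,3) (3,4) (2,4) (1,4) (1,3) (1,2) (1,1) (2,1) (3,1)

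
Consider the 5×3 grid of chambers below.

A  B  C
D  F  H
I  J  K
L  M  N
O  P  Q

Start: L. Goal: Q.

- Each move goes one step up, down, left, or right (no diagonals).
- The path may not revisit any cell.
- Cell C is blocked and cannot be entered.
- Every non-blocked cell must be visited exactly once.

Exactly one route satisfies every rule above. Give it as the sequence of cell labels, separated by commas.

Need to visit all 14 open cells exactly once, starting at L and ending at Q.
Cell O has only two open neighbours (L and P), so the path must pass straight through it: one of those is the cell it's entered from and the other is where it exits.
Route from L: down 1 to O, right 1 to P, up 2 to J, left 1 to I, up 2 to A, right 1 to B, down 1 to F, right 1 to H, down 3 to Q — 13 moves in all.
Check: all 14 open cells covered.

L, O, P, M, J, I, D, A, B, F, H, K, N, Q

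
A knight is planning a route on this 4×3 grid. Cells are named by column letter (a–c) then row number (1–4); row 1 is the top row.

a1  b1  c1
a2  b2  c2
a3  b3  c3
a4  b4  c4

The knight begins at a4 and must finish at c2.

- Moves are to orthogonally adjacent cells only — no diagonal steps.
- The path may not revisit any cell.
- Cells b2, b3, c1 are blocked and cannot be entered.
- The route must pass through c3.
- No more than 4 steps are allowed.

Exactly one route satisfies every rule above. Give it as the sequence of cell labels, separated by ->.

The budget equals the shortest possible length, so every move has to be on a shortest route through the required cells.
Route from a4: right 2 to c4, up 2 to c2 — 4 moves in all.
Check: all required cells visited; 4 ≤ 4 moves.

a4 -> b4 -> c4 -> c3 -> c2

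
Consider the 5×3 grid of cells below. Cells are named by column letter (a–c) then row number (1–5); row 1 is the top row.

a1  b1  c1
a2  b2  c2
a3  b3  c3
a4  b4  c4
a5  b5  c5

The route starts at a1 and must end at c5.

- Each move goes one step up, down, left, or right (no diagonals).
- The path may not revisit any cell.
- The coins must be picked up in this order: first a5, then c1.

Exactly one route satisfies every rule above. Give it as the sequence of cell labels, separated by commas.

The waypoints must appear in the order a5, c1, with no cell reused.
Route from a1: down 4 to a5, right 1 to b5, up 4 to b1, right 1 to c1, down 4 to c5 — 14 moves in all.
Check: order respected (a5 at step 4, c1 at step 10).

a1, a2, a3, a4, a5, b5, b4, b3, b2, b1, c1, c2, c3, c4, c5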